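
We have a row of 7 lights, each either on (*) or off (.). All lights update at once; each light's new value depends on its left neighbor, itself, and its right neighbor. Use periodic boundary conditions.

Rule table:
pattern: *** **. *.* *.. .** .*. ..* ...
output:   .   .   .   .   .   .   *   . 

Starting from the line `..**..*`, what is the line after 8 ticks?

.*...*.
*...*..
...*..*
..*..*.
.*..*..
*..*...
..*...*
.*...*.

.*...*.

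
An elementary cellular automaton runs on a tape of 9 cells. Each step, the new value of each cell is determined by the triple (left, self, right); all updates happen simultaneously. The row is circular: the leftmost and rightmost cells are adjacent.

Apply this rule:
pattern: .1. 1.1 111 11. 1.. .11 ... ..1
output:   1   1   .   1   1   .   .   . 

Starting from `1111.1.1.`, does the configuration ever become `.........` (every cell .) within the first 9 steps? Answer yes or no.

...111111
1.......1
11.......
.11......
..11.....
...11....
....11...
.....11..
......11.
step 9 is ......11., still not uniform .

no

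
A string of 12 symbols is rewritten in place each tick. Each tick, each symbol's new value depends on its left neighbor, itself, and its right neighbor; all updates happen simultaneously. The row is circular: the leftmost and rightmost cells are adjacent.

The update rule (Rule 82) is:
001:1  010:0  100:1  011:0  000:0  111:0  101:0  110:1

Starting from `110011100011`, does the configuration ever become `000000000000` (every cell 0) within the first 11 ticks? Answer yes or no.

tick 1: 011100110100
tick 2: 100111010010
tick 3: 011001001100
tick 4: 101110110110
tick 5: 000010010010
tick 6: 000101101101
tick 7: 101000100100
tick 8: 000101011011
tick 9: 101000001001
tick 10: 100100010110
tick 11: 011010100010
tick 11 is 011010100010, still not uniform 0

no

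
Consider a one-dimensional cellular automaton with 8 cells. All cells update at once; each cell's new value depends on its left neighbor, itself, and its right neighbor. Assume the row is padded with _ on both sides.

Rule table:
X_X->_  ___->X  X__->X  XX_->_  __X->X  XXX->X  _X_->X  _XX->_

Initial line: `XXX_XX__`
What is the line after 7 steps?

step 1: _X____XX
step 2: XXXXXX__
step 3: _XXXX_XX
step 4: X_XX____
step 5: X___XXXX
step 6: XXXX_XX_
step 7: _XX____X

_XX____X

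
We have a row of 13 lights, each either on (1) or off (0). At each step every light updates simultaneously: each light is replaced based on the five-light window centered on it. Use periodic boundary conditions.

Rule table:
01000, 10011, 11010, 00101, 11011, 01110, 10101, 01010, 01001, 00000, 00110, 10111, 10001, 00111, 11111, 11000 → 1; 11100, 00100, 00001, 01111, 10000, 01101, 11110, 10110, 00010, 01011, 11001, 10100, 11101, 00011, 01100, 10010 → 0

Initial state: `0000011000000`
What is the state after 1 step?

1110010101111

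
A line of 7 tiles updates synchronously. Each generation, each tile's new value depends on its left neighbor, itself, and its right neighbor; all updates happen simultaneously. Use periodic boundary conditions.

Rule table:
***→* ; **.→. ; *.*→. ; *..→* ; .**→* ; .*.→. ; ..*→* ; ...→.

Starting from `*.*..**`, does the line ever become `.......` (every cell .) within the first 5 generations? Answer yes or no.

no

...****
*.****.
..***..
.***.*.
***...*
generation 5 is ***...*, still not uniform .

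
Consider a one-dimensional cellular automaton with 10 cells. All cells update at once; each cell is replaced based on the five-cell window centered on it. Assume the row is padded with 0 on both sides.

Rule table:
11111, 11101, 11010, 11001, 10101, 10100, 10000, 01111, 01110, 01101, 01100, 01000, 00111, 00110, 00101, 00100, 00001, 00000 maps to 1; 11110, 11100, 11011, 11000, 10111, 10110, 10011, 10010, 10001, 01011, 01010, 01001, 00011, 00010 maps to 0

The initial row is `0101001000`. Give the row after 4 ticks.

0101001111

tick 1: 0101001111
tick 2: 0101001100
tick 3: 0101001101
tick 4: 0101001111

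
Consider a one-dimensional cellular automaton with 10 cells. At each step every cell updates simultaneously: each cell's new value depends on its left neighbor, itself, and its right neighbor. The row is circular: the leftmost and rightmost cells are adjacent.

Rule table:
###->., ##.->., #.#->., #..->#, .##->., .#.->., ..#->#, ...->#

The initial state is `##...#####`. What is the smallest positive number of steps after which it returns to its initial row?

2

..###.....
##...#####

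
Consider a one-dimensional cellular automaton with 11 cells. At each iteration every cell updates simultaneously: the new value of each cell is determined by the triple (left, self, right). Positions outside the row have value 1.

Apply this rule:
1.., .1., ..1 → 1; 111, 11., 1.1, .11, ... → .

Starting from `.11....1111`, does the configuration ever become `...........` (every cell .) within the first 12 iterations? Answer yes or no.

no

...1..1....
1.111111..1
........11.
1......1...
.1....111.1
.11..1.....
...1111...1
1.1....1.1.
..11..11.1.
11..11...1.
..11..1.11.
11..111....
iteration 12 is 11..111...., still not uniform .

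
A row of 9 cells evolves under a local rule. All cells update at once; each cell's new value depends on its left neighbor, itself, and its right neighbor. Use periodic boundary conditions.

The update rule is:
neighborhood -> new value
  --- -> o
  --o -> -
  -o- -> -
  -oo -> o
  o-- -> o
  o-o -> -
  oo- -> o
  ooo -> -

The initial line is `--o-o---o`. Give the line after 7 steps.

oooo----o

o----oo--
-ooo-ooo-
-o-o-o-oo
-------oo
oooooo-oo
-----o-o-
oooo----o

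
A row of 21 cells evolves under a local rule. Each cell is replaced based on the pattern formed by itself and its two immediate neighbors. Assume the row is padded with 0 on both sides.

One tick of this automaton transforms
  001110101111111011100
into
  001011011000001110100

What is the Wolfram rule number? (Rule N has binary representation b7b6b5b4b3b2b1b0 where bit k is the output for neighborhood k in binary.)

position 3: 111 → 0  (bit 7 = 0)
position 4: 110 → 1  (bit 6 = 1)
position 5: 101 → 1  (bit 5 = 1)
position 19: 100 → 0  (bit 4 = 0)
position 2: 011 → 1  (bit 3 = 1)
position 6: 010 → 0  (bit 2 = 0)
position 1: 001 → 0  (bit 1 = 0)
position 0: 000 → 0  (bit 0 = 0)
bits b7..b0 = 01101000 = 104

104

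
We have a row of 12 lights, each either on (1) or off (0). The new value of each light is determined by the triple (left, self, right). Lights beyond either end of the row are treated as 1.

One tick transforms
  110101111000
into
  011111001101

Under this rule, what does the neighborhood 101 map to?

1

At position 2 the neighborhood is 101; the next row has 1 there.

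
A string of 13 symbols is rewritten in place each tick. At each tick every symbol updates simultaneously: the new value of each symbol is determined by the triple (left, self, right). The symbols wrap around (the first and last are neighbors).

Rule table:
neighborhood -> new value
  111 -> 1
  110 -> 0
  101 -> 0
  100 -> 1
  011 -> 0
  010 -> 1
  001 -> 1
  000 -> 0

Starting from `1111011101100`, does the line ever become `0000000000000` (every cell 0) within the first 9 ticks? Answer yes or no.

no

tick 1: 0110001000011
tick 2: 0001011100100
tick 3: 0011001011110
tick 4: 0100111001101
tick 5: 0111010110001
tick 6: 0010010001011
tick 7: 1111111011000
tick 8: 0111110000101
tick 9: 0011101001101
tick 9 is 0011101001101, still not uniform 0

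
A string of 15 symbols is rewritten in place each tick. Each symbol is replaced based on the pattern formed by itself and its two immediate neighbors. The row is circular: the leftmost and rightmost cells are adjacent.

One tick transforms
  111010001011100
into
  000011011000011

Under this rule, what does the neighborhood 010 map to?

At position 4 the neighborhood is 010; the next row has 1 there.

1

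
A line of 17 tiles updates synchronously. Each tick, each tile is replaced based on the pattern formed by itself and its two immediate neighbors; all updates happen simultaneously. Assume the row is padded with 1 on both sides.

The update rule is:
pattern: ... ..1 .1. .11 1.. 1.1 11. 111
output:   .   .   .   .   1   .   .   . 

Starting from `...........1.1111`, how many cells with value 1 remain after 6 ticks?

1................
.1...............
..1..............
1..1.............
.1..1............
..1..1...........
count of 1: 2

2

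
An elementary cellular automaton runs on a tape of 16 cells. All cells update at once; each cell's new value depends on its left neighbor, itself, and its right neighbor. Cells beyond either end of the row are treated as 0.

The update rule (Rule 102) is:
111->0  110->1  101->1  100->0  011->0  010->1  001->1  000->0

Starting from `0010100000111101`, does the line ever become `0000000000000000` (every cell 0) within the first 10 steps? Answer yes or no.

step 1: 0111100001000111
step 2: 1000100011001001
step 3: 1001100101011011
step 4: 1010101111101101
step 5: 1111110000110111
step 6: 0000010001011001
step 7: 0000110011101011
step 8: 0001010100111101
step 9: 0011111101000111
step 10: 0100000111001001
step 10 is 0100000111001001, still not uniform 0

no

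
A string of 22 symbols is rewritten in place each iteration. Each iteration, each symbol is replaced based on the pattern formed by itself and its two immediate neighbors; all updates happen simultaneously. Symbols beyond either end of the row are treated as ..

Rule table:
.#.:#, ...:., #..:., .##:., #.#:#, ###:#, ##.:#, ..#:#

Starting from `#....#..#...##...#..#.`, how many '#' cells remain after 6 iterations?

17

#...##.##..#.#..##.##.
#..#.##.#.####.#.##.#.
#.###.####.######.###.
##.###.####.######.##.
.##.###.####.######.#.
#.##.###.####.#######.
count of #: 17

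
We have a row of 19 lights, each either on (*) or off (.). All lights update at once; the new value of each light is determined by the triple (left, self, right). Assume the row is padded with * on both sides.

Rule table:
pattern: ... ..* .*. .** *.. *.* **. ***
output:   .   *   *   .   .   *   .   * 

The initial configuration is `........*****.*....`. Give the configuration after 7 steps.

step 1: .......*.***.**...*
step 2: ......***.*.*....*.
step 3: .....*.*.****...***
step 4: ....*****.**...*.**
step 5: ...*.***.*....***.*
step 6: ..***.*.**...*.*.*.
step 7: .*.*.***....*******

.*.*.***....*******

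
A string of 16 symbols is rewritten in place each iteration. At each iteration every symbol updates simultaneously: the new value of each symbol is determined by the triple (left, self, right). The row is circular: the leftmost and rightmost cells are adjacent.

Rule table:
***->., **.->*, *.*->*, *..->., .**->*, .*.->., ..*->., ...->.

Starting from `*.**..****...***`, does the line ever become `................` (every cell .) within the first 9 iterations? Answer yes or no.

yes

****..*..*...*..
*..*............
................
all cells are . at iteration 3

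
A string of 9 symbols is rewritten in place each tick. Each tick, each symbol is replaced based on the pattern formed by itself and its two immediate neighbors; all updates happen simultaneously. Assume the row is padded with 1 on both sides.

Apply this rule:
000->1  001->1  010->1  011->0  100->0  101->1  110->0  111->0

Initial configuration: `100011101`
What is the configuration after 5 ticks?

001100010
010001111
110110000
001000111
011011000

011011000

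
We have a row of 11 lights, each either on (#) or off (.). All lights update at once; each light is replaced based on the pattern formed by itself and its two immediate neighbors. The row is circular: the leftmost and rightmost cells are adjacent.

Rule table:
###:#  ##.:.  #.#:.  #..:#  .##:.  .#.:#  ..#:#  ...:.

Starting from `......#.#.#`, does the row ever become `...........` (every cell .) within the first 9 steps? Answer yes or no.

#....##.#.#
.#..#...#..
######.###.
.####...#..
#.##.#.###.
#....#..#..
##..#######
#.##.######
......#####
step 9 is ......#####, still not uniform .

no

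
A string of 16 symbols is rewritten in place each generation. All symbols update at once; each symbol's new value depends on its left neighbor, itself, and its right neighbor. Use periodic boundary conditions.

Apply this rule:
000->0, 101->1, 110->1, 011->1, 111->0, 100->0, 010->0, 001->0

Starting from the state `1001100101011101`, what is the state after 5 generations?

generation 1: 1001100010110111
generation 2: 1001100001111100
generation 3: 0001100001000100
generation 4: 0001100000000000
generation 5: 0001100000000000

0001100000000000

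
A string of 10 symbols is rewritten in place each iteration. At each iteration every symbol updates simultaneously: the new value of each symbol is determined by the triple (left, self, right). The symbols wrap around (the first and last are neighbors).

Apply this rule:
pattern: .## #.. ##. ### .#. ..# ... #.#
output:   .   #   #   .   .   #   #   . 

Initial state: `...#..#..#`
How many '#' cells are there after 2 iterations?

3

###.##.##.
..#..#..#.
count of #: 3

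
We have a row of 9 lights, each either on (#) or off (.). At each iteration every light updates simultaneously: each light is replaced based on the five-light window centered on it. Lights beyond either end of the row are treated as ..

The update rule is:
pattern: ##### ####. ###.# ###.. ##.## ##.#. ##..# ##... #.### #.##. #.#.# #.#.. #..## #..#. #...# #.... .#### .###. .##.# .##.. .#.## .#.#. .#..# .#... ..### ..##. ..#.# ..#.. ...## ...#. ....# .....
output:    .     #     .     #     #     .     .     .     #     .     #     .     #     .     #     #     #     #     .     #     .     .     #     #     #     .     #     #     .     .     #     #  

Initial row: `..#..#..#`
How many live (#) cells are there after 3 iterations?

8

iteration 1: #.##.##.#
iteration 2: #...#....
iteration 3: ###.#####
count of #: 8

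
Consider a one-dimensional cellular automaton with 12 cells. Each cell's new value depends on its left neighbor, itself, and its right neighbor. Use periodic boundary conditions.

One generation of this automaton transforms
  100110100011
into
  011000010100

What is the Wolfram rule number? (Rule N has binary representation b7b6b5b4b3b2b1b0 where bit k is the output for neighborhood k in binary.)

18

position 11: 111 → 0  (bit 7 = 0)
position 0: 110 → 0  (bit 6 = 0)
position 5: 101 → 0  (bit 5 = 0)
position 1: 100 → 1  (bit 4 = 1)
position 3: 011 → 0  (bit 3 = 0)
position 6: 010 → 0  (bit 2 = 0)
position 2: 001 → 1  (bit 1 = 1)
position 8: 000 → 0  (bit 0 = 0)
bits b7..b0 = 00010010 = 18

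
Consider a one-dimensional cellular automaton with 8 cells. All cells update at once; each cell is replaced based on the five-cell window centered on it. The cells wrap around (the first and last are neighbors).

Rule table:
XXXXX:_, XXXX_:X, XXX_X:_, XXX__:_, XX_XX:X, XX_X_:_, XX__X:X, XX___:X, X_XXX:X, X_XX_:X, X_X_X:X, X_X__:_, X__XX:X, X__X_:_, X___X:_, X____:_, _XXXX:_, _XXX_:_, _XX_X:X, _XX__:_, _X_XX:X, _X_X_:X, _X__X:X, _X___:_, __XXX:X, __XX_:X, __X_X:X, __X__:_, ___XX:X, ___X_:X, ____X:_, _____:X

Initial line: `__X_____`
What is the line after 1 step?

_X___XXX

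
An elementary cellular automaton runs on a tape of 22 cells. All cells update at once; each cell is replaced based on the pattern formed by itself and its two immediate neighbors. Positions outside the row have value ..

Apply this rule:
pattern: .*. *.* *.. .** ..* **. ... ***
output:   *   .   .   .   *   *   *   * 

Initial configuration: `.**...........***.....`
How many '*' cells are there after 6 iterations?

iteration 1: *.*.**********.**.****
iteration 2: *.*..*********..*..***
iteration 3: *.*.*.********.**.*.**
iteration 4: *.*.*..*******..*.*..*
iteration 5: *.*.*.*.******.**.*.**
iteration 6: *.*.*.*..*****..*.*..*
count of *: 12

12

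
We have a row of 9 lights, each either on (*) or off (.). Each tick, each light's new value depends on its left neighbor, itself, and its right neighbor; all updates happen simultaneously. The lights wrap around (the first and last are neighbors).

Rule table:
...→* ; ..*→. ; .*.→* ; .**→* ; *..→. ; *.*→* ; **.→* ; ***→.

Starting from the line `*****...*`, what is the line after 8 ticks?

....*.*.*
.**.*****
*****...*  (repeats tick 0; period 3)
tick 8: .**.*****

.**.*****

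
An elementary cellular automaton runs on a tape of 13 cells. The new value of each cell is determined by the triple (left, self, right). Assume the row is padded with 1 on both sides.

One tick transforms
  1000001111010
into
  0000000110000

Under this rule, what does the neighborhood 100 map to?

0

At position 1 the neighborhood is 100; the next row has 0 there.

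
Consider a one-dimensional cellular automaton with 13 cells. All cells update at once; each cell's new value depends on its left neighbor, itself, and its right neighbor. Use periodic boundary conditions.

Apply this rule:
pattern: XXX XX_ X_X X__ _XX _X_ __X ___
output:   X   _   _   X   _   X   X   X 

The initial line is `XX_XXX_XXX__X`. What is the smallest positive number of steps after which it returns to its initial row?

5

X___X___X_XX_
XXXXXXXXX____
_XXXXXXX_XXXX
__XXXXX___XX_
XX_XXX_XXX__X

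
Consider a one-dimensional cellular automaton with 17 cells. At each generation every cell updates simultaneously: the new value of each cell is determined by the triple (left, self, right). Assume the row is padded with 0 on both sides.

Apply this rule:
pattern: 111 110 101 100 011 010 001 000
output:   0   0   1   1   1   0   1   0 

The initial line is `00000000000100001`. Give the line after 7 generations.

00000000001010010
00000000010101101
00000000101011010
00000001010110101
00000010101101010
00000101011010101
00001010110101010

00001010110101010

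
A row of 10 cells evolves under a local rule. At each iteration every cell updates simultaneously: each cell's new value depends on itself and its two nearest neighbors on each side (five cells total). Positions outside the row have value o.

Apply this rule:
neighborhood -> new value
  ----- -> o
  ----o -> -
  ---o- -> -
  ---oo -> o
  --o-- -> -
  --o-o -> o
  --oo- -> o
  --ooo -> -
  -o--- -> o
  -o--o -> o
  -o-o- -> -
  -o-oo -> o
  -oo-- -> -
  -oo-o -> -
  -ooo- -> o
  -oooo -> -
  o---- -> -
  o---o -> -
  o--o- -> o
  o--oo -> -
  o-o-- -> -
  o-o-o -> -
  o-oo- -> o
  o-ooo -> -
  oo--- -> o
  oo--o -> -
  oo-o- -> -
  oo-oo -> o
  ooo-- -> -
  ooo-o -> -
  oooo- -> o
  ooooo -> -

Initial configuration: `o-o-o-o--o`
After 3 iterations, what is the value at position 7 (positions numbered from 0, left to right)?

-------o--
o-ooo---o-
-o-o-o--oo
position 7 holds -

-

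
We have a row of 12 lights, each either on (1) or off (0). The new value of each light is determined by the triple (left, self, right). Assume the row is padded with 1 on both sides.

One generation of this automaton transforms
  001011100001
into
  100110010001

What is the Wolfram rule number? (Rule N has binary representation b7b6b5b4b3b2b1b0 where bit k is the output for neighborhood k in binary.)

56

position 5: 111 → 0  (bit 7 = 0)
position 6: 110 → 0  (bit 6 = 0)
position 3: 101 → 1  (bit 5 = 1)
position 0: 100 → 1  (bit 4 = 1)
position 4: 011 → 1  (bit 3 = 1)
position 2: 010 → 0  (bit 2 = 0)
position 1: 001 → 0  (bit 1 = 0)
position 8: 000 → 0  (bit 0 = 0)
bits b7..b0 = 00111000 = 56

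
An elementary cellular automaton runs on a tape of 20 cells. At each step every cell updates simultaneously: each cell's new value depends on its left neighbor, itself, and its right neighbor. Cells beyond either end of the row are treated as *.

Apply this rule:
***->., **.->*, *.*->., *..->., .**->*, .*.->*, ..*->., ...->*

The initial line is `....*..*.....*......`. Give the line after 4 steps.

step 1: .**.*..*.***.*.****.
step 2: .**.*..*.*.*.*.*..*.
step 3: .**.*..*.*.*.*.*..*.  (fixed point — unchanged through step 4)

.**.*..*.*.*.*.*..*.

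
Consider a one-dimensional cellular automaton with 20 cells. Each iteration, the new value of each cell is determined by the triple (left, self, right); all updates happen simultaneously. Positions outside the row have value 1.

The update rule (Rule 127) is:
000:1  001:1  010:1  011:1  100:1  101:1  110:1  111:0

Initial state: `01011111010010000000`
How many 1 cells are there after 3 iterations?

17

11110001111111111111
00011111000000000000
11110001111111111111
count of 1: 17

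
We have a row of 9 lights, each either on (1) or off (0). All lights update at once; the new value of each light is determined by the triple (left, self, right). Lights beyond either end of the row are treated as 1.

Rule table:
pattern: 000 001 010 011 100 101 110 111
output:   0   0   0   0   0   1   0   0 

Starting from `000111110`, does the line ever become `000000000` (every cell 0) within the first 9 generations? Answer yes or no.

000000001
000000000
all cells are 0 at generation 2

yes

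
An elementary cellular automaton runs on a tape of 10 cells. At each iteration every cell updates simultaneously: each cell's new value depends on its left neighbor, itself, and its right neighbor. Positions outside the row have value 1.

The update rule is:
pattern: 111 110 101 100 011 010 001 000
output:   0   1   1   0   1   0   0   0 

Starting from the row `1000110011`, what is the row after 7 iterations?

1000110001

1000110010
1000110001
1000110001  (fixed point — unchanged through iteration 7)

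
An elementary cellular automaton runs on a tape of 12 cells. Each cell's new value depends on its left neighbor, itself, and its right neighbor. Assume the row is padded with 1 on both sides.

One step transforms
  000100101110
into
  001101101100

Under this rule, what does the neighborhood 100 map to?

At position 0 the neighborhood is 100; the next row has 0 there.

0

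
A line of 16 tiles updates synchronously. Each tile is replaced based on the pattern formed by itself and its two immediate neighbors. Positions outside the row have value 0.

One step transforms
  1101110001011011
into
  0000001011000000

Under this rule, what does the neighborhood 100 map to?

At position 6 the neighborhood is 100; the next row has 1 there.

1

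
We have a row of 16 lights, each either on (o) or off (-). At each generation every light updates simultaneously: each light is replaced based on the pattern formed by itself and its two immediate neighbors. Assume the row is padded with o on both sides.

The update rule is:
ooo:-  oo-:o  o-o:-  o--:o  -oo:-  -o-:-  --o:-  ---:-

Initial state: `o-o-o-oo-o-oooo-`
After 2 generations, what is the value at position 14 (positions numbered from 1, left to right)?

-

generation 1: o------o------o-
generation 2: oo------o-------
position 14 holds -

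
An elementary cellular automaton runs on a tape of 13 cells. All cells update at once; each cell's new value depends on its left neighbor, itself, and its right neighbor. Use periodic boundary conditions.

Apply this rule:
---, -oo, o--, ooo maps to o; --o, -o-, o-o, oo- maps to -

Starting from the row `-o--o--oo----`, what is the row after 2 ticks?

o--o-----ooo-

tick 1: --o--o-o-oooo
tick 2: o--o-----ooo-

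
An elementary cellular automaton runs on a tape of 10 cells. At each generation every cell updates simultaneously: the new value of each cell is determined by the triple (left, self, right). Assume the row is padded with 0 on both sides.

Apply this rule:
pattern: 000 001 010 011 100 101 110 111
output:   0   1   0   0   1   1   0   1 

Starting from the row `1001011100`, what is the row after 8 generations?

0110101010
1001010101
0110101010  (repeats generation 1; period 2)
generation 8: 1001010101

1001010101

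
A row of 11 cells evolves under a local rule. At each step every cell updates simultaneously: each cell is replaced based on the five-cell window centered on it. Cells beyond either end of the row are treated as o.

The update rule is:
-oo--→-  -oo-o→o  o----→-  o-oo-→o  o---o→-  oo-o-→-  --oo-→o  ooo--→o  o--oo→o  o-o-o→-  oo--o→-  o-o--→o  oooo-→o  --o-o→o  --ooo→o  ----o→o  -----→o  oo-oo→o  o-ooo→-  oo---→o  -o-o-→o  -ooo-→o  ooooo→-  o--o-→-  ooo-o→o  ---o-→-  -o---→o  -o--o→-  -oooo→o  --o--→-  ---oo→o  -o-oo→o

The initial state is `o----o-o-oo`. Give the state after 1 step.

oo-o-oo-o-o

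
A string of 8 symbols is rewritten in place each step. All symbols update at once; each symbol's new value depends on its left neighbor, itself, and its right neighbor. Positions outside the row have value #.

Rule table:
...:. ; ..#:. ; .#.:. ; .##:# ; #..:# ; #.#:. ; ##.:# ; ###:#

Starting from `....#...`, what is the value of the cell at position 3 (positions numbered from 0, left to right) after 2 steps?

#....#..
##....#.
position 3 holds .

.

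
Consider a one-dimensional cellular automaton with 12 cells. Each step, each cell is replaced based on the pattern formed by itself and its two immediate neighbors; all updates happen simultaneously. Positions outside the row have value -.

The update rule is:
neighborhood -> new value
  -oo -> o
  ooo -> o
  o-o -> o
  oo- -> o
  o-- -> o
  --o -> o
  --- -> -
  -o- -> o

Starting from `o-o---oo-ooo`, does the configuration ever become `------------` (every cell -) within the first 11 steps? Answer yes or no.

no

step 1: oooo-ooooooo
step 2: oooooooooooo
step 3: oooooooooooo  (fixed point — unchanged through step 11)
step 11 is oooooooooooo, still not uniform -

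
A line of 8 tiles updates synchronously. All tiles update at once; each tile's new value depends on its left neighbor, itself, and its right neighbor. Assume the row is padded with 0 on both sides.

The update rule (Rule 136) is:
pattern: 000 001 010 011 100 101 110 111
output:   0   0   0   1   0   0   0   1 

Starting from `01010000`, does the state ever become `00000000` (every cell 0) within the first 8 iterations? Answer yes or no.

iteration 1: 00000000
all cells are 0 at iteration 1

yes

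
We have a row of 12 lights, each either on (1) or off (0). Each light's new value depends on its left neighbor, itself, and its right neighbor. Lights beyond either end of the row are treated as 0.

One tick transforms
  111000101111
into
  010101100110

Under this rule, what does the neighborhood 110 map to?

0

At position 2 the neighborhood is 110; the next row has 0 there.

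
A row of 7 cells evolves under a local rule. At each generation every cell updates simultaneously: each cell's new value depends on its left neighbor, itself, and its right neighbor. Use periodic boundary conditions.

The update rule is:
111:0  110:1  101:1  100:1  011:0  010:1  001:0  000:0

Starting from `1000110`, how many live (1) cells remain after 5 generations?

2

1100011
0110000
0011000
0001100
0000110
count of 1: 2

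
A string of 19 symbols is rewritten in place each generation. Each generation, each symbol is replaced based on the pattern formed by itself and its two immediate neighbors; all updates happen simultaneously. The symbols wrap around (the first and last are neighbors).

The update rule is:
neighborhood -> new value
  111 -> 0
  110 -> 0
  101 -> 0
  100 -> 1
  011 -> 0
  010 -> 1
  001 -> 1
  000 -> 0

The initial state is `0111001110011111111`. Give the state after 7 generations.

1011100000111011111

0000110001100000000
0001001010010000000
0011111011111000000
0100000000000100000
1110000000001110000
0001000000010001001
1011100000111011111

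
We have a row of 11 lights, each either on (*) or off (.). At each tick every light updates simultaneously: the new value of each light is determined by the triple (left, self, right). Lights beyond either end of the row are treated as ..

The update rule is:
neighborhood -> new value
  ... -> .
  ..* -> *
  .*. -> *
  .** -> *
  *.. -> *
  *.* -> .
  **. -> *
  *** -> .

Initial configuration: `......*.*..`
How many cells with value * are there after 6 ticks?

7

.....**.**.
....***.***
...**.*.*.*
..***.*.*.*
.**.*.*.*.*
***.*.*.*.*
count of *: 7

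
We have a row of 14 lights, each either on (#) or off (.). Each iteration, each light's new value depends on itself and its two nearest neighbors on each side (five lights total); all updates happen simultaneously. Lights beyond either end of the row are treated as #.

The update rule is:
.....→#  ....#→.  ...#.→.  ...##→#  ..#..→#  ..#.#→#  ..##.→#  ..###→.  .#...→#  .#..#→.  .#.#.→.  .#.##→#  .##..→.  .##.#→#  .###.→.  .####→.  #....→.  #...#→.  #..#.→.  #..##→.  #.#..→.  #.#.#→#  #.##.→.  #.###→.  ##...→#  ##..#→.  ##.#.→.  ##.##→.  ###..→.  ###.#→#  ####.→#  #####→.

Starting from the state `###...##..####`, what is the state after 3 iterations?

.#.#.##.......
.#.##..#.###.#
.##....##..#..

.##....##..#..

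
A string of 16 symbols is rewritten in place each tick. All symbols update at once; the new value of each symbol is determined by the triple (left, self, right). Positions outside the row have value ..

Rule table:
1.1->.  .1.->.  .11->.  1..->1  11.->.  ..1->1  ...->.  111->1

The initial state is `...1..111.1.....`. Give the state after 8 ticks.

...11.1.1...1.1.

..1.11.1...1....
.1......1.1.1...
1.1....1.....1..
...1..1.1...1.1.
..1.11...1.1...1
.1....1.1...1.1.
1.1..1...1.1...1
...11.1.1...1.1.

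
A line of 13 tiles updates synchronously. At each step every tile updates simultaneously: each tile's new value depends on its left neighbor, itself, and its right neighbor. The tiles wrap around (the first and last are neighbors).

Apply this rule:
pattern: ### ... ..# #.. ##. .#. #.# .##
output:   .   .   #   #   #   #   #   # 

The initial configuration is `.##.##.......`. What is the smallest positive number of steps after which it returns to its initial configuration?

#######......
#.....##....#
##...####..##
.##.##..####.
#########..##
........####.
.......##..##
#.....#######
##...##......
###.####....#
..###..##..##
###.#########
..###........
.##.##.......

14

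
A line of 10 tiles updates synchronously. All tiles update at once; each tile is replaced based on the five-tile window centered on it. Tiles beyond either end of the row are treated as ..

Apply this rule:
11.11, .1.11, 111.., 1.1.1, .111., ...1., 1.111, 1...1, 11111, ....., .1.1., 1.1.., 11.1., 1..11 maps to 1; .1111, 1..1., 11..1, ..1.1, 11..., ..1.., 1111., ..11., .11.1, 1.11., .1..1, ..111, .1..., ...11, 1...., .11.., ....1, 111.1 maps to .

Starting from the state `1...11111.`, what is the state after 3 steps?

..1...1.1.
.1..11.11.
1..1..1...

1..1..1...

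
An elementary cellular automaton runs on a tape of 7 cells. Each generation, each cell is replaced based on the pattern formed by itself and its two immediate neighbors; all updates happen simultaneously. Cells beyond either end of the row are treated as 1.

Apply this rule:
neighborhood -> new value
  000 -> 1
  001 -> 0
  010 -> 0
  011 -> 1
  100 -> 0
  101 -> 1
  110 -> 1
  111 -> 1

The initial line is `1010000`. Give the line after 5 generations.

1100111

1100110
1100111
1100111  (fixed point — unchanged through generation 5)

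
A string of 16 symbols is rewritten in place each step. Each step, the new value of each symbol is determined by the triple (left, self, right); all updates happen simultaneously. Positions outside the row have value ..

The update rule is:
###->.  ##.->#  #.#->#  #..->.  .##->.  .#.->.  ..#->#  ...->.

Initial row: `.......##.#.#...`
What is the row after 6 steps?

.#.#.#.#........

......#.##.#....
.....#.#.##.....
....#.#.#.#.....
...#.#.#.#......
..#.#.#.#.......
.#.#.#.#........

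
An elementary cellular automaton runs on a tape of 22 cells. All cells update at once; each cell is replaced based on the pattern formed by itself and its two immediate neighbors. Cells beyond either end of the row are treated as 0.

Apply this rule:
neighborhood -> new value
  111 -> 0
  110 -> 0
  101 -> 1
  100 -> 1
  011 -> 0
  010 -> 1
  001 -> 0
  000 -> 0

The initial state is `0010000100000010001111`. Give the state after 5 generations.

0000001100011000001100

generation 1: 0011000110000011000000
generation 2: 0000100001000000100000
generation 3: 0000110001100000110000
generation 4: 0000001000010000001000
generation 5: 0000001100011000001100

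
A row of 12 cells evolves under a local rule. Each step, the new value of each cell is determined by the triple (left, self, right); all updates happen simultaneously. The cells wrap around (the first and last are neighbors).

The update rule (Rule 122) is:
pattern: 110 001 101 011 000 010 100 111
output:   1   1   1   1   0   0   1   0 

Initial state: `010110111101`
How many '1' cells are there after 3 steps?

step 1: 101111100110
step 2: 011000111111
step 3: 111101100001
count of 1: 7

7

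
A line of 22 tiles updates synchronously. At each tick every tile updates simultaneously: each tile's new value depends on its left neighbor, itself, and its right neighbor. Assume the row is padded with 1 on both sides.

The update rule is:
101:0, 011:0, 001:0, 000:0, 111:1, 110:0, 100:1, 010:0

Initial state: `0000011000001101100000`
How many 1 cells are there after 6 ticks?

1000000100000000010000
0100000010000000001000
0010000001000000000100
1001000000100000000010
0100100000010000000000
0010010000001000000000
count of 1: 3

3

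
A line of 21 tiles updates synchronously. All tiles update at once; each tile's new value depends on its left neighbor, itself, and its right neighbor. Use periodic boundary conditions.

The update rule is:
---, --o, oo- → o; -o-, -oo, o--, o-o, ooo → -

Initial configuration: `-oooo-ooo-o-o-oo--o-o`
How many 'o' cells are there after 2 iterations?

----o---o------o-o---
oooo--oo--ooooo----oo
count of o: 13

13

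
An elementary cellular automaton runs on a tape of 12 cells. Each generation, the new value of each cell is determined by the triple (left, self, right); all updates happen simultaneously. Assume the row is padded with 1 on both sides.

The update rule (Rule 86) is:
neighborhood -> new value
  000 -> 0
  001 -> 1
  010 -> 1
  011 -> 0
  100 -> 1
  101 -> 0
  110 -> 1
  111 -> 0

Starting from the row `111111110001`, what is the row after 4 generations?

011010101010

000000011010
100000101010
110001101010
011010101010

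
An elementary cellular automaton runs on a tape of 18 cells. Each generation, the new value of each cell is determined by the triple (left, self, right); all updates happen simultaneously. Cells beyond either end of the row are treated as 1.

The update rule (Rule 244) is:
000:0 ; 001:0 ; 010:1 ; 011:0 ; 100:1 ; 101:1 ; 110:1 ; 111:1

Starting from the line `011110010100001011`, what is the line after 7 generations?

111111101111011110

generation 1: 101111011110001101
generation 2: 110111101111000110
generation 3: 111011110111100011
generation 4: 111101111011110001
generation 5: 111110111101111000
generation 6: 111111011110111100
generation 7: 111111101111011110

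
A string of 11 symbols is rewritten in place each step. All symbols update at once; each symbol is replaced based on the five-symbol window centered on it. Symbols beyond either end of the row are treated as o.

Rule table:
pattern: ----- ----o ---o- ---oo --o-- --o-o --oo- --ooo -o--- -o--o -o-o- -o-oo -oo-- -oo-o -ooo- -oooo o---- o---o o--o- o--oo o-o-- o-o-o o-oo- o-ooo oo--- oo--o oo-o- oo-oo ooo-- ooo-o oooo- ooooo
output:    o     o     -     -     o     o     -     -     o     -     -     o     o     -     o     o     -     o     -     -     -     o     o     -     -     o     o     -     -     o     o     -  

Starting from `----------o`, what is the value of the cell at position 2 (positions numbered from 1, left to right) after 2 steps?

step 1: --ooooooo--
step 2: o--o---o-o-
position 2 holds -

-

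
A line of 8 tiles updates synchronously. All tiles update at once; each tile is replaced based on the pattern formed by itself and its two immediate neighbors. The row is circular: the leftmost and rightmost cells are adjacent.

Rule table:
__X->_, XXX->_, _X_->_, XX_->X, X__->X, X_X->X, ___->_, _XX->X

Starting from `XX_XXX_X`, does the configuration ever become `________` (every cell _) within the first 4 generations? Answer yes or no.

no

_XXX_XXX
XX_XXX_X  (repeats generation 0; period 2)
generation 4: XX_XXX_X
generation 4 is XX_XXX_X, still not uniform _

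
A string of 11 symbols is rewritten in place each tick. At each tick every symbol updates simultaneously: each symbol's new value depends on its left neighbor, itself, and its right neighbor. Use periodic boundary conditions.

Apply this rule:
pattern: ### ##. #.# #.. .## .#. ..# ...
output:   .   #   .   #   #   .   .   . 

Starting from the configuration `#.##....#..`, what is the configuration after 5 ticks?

..###....#.
..#.##....#
#...###....
.#..#.##...
..#...###..

..#...###..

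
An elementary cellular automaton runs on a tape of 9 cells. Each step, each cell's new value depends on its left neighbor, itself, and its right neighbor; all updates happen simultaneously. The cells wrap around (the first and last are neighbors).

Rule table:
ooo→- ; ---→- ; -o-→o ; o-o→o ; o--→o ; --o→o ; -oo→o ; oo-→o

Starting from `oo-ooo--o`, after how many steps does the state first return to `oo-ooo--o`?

-ooo-oooo
oo-ooo--o

2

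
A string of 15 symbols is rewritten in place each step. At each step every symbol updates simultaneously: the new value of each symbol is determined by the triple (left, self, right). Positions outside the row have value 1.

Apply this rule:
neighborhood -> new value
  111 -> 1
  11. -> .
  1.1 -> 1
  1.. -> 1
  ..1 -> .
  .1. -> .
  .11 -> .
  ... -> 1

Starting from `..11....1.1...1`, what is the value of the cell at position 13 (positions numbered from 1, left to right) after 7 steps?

1...111..1.11..
.11..1.1..1..1.
1..1..1.1..1..1
.1..1..1.1..1..
1.1..1..1.1..1.
.1.1..1..1.1..1
1.1.1..1..1.1..
position 13 holds 1

1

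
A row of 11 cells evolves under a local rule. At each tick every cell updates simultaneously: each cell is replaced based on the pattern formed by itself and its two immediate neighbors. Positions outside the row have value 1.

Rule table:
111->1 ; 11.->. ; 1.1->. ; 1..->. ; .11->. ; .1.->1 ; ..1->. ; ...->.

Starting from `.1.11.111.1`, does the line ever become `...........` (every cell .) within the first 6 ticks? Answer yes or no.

.1.....1...
.1.....1...  (fixed point — unchanged through tick 6)
tick 6 is .1.....1..., still not uniform .

no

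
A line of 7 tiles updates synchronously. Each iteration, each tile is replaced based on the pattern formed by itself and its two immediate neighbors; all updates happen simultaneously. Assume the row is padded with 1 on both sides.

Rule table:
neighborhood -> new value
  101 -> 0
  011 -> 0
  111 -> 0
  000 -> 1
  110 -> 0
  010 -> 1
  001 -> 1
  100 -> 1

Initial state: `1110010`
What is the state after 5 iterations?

iteration 1: 0001110
iteration 2: 1110000
iteration 3: 0001111
iteration 4: 1110000  (repeats iteration 2; period 2)
iteration 5: 0001111

0001111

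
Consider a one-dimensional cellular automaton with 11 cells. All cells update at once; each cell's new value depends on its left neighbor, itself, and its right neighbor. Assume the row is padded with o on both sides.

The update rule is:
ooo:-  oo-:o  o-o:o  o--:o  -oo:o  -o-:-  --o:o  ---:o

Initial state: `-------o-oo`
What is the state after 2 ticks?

------ooooo

tick 1: ooooooo-oo-
tick 2: ------ooooo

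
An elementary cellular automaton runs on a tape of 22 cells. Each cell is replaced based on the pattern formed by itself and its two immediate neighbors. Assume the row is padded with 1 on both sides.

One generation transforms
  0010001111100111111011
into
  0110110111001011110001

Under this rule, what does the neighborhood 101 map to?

At position 19 the neighborhood is 101; the next row has 0 there.

0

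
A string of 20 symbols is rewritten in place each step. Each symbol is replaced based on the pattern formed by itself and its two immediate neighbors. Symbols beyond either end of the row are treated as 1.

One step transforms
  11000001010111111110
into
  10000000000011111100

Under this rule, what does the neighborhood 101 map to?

0

At position 8 the neighborhood is 101; the next row has 0 there.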